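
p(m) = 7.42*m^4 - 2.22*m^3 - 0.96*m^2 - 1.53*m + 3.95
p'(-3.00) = -857.07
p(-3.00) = 660.86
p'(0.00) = -1.53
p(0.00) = 3.95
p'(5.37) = 4392.18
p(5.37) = 5794.50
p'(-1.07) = -43.46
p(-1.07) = 16.93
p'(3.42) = 1101.26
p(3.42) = 913.78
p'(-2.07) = -289.35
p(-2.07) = 158.93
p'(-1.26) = -69.06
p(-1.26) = 27.50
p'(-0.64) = -10.81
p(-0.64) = 6.36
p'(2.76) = 566.45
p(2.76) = 376.31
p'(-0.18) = -1.57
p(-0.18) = 4.22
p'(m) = 29.68*m^3 - 6.66*m^2 - 1.92*m - 1.53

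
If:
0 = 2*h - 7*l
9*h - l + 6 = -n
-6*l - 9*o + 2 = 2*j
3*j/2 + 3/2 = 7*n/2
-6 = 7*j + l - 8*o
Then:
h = -24087/33391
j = -11096/33391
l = -6882/33391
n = 9555/33391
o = 14474/33391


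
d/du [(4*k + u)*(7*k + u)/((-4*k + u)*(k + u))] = 2*k*(20*k^2 - 32*k*u - 7*u^2)/(16*k^4 + 24*k^3*u + k^2*u^2 - 6*k*u^3 + u^4)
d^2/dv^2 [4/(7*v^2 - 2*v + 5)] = 8*(-49*v^2 + 14*v + 4*(7*v - 1)^2 - 35)/(7*v^2 - 2*v + 5)^3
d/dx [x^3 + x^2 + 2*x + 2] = 3*x^2 + 2*x + 2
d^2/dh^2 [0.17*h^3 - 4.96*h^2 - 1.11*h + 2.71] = 1.02*h - 9.92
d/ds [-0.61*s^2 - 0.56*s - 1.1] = -1.22*s - 0.56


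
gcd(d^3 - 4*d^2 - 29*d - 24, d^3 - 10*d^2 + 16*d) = d - 8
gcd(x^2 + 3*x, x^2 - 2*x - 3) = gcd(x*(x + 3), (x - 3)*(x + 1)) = 1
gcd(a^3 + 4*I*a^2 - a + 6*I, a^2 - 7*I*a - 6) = a - I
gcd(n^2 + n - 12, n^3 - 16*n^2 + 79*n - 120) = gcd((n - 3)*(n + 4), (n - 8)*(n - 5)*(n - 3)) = n - 3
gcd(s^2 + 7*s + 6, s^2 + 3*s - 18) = s + 6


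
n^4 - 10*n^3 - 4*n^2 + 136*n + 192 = (n - 8)*(n - 6)*(n + 2)^2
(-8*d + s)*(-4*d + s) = 32*d^2 - 12*d*s + s^2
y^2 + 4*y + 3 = (y + 1)*(y + 3)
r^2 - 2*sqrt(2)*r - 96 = (r - 8*sqrt(2))*(r + 6*sqrt(2))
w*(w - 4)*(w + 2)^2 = w^4 - 12*w^2 - 16*w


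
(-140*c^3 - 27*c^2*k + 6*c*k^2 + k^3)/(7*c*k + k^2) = -20*c^2/k - c + k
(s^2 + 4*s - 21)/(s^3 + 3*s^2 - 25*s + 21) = 1/(s - 1)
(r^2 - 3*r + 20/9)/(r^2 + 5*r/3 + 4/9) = (9*r^2 - 27*r + 20)/(9*r^2 + 15*r + 4)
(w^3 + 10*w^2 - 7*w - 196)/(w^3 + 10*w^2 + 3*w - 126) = (w^2 + 3*w - 28)/(w^2 + 3*w - 18)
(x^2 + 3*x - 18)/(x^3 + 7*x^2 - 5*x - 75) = (x + 6)/(x^2 + 10*x + 25)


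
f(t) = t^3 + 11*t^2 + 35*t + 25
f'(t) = 3*t^2 + 22*t + 35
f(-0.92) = 1.33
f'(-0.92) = 17.30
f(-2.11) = -9.27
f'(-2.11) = 1.94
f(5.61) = 744.10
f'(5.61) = 252.84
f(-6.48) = -12.00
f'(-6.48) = 18.41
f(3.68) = 352.60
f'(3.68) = 156.59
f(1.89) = 137.19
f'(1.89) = 87.30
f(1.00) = 72.00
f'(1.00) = 60.00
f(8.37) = 1674.95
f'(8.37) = 429.31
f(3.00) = 256.00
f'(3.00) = 128.00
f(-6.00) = -5.00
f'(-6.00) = 11.00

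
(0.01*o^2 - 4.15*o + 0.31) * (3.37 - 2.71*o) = -0.0271*o^3 + 11.2802*o^2 - 14.8256*o + 1.0447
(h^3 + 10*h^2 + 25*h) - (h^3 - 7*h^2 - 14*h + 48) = 17*h^2 + 39*h - 48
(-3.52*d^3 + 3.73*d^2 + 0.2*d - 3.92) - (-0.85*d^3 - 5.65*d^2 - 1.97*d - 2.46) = -2.67*d^3 + 9.38*d^2 + 2.17*d - 1.46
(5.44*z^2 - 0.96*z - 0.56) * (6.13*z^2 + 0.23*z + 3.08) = 33.3472*z^4 - 4.6336*z^3 + 13.1016*z^2 - 3.0856*z - 1.7248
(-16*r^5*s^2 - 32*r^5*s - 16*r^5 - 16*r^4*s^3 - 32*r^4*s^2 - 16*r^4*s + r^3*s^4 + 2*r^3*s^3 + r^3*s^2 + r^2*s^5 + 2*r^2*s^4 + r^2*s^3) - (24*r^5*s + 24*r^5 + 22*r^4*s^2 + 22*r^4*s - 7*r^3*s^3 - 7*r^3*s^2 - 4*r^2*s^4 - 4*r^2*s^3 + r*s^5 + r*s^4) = -16*r^5*s^2 - 56*r^5*s - 40*r^5 - 16*r^4*s^3 - 54*r^4*s^2 - 38*r^4*s + r^3*s^4 + 9*r^3*s^3 + 8*r^3*s^2 + r^2*s^5 + 6*r^2*s^4 + 5*r^2*s^3 - r*s^5 - r*s^4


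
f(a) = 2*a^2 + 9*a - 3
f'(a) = 4*a + 9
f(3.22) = 46.72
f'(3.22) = 21.88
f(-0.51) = -7.07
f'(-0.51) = 6.96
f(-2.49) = -13.01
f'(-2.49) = -0.96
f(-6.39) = 21.15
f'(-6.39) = -16.56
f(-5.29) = 5.36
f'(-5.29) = -12.16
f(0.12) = -1.89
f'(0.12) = 9.48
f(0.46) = 1.56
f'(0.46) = 10.84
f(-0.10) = -3.88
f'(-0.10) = 8.60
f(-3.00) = -12.00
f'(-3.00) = -3.00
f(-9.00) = 78.00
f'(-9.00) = -27.00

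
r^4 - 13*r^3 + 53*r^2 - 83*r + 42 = (r - 7)*(r - 3)*(r - 2)*(r - 1)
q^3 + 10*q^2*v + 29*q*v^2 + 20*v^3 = (q + v)*(q + 4*v)*(q + 5*v)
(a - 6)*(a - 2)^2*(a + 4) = a^4 - 6*a^3 - 12*a^2 + 88*a - 96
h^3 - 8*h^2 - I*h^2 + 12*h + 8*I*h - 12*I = (h - 6)*(h - 2)*(h - I)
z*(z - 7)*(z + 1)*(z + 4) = z^4 - 2*z^3 - 31*z^2 - 28*z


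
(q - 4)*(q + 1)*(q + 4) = q^3 + q^2 - 16*q - 16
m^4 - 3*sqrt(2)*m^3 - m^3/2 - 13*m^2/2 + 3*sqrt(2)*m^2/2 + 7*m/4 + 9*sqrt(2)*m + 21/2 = (m - 2)*(m + 3/2)*(m - 7*sqrt(2)/2)*(m + sqrt(2)/2)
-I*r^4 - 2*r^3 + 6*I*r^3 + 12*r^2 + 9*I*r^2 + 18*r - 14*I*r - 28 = (r - 7)*(r + 2)*(r - 2*I)*(-I*r + I)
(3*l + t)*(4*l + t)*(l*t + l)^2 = 12*l^4*t^2 + 24*l^4*t + 12*l^4 + 7*l^3*t^3 + 14*l^3*t^2 + 7*l^3*t + l^2*t^4 + 2*l^2*t^3 + l^2*t^2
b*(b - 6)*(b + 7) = b^3 + b^2 - 42*b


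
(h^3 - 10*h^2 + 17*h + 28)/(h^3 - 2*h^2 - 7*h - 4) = (h - 7)/(h + 1)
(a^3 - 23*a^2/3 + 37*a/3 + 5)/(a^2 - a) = (3*a^3 - 23*a^2 + 37*a + 15)/(3*a*(a - 1))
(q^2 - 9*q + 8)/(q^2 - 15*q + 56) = (q - 1)/(q - 7)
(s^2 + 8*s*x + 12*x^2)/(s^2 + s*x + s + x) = (s^2 + 8*s*x + 12*x^2)/(s^2 + s*x + s + x)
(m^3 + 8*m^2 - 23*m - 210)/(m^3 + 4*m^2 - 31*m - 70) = (m + 6)/(m + 2)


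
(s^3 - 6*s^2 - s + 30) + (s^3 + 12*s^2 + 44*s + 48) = 2*s^3 + 6*s^2 + 43*s + 78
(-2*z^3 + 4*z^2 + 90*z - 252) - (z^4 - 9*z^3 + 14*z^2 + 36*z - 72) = -z^4 + 7*z^3 - 10*z^2 + 54*z - 180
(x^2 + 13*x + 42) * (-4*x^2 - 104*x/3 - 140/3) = -4*x^4 - 260*x^3/3 - 1996*x^2/3 - 6188*x/3 - 1960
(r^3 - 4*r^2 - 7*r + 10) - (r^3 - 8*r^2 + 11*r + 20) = 4*r^2 - 18*r - 10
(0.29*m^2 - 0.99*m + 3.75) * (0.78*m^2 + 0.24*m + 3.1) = 0.2262*m^4 - 0.7026*m^3 + 3.5864*m^2 - 2.169*m + 11.625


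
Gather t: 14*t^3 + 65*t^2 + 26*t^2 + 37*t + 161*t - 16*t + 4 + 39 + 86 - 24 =14*t^3 + 91*t^2 + 182*t + 105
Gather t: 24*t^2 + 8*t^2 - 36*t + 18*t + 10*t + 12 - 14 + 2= 32*t^2 - 8*t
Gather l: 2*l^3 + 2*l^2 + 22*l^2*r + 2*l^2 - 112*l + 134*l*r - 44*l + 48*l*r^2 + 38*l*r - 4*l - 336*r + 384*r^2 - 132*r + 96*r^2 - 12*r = 2*l^3 + l^2*(22*r + 4) + l*(48*r^2 + 172*r - 160) + 480*r^2 - 480*r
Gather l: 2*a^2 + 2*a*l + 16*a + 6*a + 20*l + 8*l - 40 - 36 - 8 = 2*a^2 + 22*a + l*(2*a + 28) - 84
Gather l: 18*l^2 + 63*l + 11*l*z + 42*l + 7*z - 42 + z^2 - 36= 18*l^2 + l*(11*z + 105) + z^2 + 7*z - 78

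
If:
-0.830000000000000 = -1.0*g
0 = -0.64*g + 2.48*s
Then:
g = 0.83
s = 0.21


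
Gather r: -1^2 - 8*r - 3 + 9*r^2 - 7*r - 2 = 9*r^2 - 15*r - 6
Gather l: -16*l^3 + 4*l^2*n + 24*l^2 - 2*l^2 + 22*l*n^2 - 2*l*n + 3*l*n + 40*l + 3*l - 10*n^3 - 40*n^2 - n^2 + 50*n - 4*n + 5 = -16*l^3 + l^2*(4*n + 22) + l*(22*n^2 + n + 43) - 10*n^3 - 41*n^2 + 46*n + 5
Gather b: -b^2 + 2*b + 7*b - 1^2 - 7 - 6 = -b^2 + 9*b - 14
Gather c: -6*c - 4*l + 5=-6*c - 4*l + 5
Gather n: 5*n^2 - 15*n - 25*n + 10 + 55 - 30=5*n^2 - 40*n + 35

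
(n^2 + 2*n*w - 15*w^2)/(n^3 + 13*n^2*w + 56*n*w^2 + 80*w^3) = (n - 3*w)/(n^2 + 8*n*w + 16*w^2)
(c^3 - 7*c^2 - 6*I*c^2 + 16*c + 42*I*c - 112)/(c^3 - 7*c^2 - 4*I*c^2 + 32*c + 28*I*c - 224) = (c + 2*I)/(c + 4*I)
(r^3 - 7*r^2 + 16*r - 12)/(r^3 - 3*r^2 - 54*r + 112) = (r^2 - 5*r + 6)/(r^2 - r - 56)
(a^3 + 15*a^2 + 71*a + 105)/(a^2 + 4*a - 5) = (a^2 + 10*a + 21)/(a - 1)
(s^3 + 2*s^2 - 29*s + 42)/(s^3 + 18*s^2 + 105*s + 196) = (s^2 - 5*s + 6)/(s^2 + 11*s + 28)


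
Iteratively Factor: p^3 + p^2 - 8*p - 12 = (p + 2)*(p^2 - p - 6) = (p + 2)^2*(p - 3)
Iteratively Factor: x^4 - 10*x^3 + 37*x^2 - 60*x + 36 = (x - 2)*(x^3 - 8*x^2 + 21*x - 18) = (x - 3)*(x - 2)*(x^2 - 5*x + 6) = (x - 3)^2*(x - 2)*(x - 2)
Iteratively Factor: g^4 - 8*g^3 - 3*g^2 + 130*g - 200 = (g + 4)*(g^3 - 12*g^2 + 45*g - 50) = (g - 5)*(g + 4)*(g^2 - 7*g + 10) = (g - 5)^2*(g + 4)*(g - 2)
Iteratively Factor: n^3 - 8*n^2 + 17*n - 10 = (n - 1)*(n^2 - 7*n + 10) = (n - 5)*(n - 1)*(n - 2)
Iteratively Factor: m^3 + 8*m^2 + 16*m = (m + 4)*(m^2 + 4*m) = m*(m + 4)*(m + 4)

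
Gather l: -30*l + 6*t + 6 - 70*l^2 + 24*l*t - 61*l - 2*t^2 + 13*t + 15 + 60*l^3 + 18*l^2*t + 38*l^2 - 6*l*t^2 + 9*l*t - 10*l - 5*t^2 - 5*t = 60*l^3 + l^2*(18*t - 32) + l*(-6*t^2 + 33*t - 101) - 7*t^2 + 14*t + 21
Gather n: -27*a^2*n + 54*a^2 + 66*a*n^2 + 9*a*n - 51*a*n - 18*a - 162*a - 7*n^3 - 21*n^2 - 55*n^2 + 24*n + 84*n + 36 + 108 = 54*a^2 - 180*a - 7*n^3 + n^2*(66*a - 76) + n*(-27*a^2 - 42*a + 108) + 144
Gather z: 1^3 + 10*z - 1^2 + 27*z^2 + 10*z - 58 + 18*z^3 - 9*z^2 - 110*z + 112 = 18*z^3 + 18*z^2 - 90*z + 54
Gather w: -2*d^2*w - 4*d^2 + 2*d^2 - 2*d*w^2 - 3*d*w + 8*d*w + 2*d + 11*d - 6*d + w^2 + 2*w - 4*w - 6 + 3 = -2*d^2 + 7*d + w^2*(1 - 2*d) + w*(-2*d^2 + 5*d - 2) - 3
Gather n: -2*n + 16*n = 14*n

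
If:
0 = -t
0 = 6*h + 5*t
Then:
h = 0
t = 0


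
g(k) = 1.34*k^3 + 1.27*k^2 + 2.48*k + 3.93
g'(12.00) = 611.84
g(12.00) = 2532.09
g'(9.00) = 350.96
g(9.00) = 1105.98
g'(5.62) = 143.72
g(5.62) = 295.84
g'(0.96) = 8.62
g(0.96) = 8.67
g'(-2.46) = 20.56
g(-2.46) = -14.43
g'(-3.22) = 35.98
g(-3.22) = -35.63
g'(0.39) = 4.08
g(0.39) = 5.17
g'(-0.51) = 2.23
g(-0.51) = 2.82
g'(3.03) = 47.08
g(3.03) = 60.38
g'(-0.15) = 2.19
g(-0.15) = 3.58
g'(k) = 4.02*k^2 + 2.54*k + 2.48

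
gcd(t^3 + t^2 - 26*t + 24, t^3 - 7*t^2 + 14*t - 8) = t^2 - 5*t + 4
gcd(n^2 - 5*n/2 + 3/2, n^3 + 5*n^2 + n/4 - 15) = n - 3/2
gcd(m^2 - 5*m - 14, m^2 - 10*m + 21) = m - 7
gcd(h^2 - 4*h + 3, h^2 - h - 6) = h - 3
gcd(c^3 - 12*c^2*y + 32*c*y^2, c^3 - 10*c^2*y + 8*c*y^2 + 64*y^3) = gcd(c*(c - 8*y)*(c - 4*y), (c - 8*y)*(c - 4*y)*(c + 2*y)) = c^2 - 12*c*y + 32*y^2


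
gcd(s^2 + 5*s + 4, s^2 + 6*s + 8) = s + 4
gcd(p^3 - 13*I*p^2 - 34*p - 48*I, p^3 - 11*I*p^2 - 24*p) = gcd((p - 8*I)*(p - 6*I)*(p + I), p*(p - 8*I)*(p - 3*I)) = p - 8*I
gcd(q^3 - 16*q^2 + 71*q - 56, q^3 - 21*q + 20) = q - 1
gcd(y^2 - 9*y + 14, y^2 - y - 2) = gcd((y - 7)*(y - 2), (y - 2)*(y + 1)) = y - 2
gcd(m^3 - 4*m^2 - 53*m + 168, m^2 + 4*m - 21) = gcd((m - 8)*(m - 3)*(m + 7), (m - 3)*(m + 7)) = m^2 + 4*m - 21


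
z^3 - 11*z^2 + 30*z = z*(z - 6)*(z - 5)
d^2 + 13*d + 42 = (d + 6)*(d + 7)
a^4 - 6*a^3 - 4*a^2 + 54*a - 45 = (a - 5)*(a - 3)*(a - 1)*(a + 3)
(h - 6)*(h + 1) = h^2 - 5*h - 6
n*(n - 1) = n^2 - n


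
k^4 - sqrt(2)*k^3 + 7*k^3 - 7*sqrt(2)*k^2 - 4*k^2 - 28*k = k*(k + 7)*(k - 2*sqrt(2))*(k + sqrt(2))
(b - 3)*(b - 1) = b^2 - 4*b + 3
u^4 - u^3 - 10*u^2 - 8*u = u*(u - 4)*(u + 1)*(u + 2)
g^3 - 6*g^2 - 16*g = g*(g - 8)*(g + 2)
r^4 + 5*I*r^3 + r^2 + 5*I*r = r*(r - I)*(r + I)*(r + 5*I)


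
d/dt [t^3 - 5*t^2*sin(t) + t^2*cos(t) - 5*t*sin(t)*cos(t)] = -t^2*sin(t) - 5*t^2*cos(t) + 3*t^2 - 10*t*sin(t) + 2*t*cos(t) - 5*t*cos(2*t) - 5*sin(2*t)/2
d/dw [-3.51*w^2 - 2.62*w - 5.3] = -7.02*w - 2.62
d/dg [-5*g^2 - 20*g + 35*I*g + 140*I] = -10*g - 20 + 35*I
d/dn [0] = 0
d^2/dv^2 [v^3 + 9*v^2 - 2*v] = 6*v + 18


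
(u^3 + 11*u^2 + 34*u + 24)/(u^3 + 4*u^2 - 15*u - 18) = (u + 4)/(u - 3)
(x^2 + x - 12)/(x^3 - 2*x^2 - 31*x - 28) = (x - 3)/(x^2 - 6*x - 7)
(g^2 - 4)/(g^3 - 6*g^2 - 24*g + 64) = (g + 2)/(g^2 - 4*g - 32)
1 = 1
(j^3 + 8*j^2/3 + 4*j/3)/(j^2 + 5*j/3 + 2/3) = j*(j + 2)/(j + 1)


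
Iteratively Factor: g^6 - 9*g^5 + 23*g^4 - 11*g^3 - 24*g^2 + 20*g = (g - 2)*(g^5 - 7*g^4 + 9*g^3 + 7*g^2 - 10*g) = (g - 2)*(g - 1)*(g^4 - 6*g^3 + 3*g^2 + 10*g) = (g - 2)*(g - 1)*(g + 1)*(g^3 - 7*g^2 + 10*g) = (g - 2)^2*(g - 1)*(g + 1)*(g^2 - 5*g) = (g - 5)*(g - 2)^2*(g - 1)*(g + 1)*(g)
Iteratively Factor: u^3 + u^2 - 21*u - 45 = (u + 3)*(u^2 - 2*u - 15) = (u - 5)*(u + 3)*(u + 3)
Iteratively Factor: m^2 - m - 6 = (m - 3)*(m + 2)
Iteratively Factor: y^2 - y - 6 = (y - 3)*(y + 2)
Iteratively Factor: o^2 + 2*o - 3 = (o - 1)*(o + 3)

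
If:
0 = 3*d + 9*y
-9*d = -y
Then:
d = 0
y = 0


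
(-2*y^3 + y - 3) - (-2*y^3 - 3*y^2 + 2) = 3*y^2 + y - 5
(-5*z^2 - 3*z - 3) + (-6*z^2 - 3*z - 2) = -11*z^2 - 6*z - 5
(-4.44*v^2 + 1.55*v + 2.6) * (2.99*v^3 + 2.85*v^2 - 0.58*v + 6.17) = -13.2756*v^5 - 8.0195*v^4 + 14.7667*v^3 - 20.8838*v^2 + 8.0555*v + 16.042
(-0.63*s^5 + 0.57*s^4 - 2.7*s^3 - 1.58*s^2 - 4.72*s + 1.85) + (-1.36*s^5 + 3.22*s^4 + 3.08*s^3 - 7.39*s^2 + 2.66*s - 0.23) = -1.99*s^5 + 3.79*s^4 + 0.38*s^3 - 8.97*s^2 - 2.06*s + 1.62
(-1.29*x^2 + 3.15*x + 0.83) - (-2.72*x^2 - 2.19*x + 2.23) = 1.43*x^2 + 5.34*x - 1.4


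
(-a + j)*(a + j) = -a^2 + j^2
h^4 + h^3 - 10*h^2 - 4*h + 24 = (h - 2)^2*(h + 2)*(h + 3)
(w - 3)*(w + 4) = w^2 + w - 12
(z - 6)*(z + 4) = z^2 - 2*z - 24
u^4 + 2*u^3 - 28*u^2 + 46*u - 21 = (u - 3)*(u - 1)^2*(u + 7)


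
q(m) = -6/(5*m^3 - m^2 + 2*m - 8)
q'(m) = -6*(-15*m^2 + 2*m - 2)/(5*m^3 - m^2 + 2*m - 8)^2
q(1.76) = -0.30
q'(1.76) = 0.70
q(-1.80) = 0.14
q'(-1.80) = 0.17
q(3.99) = -0.02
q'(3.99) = 0.02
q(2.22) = -0.13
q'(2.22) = 0.20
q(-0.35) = 0.66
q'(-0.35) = 0.33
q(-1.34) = 0.24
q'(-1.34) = 0.32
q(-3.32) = 0.03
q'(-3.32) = 0.02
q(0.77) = 1.26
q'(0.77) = 2.47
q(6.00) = -0.00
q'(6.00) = 0.00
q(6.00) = -0.00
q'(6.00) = 0.00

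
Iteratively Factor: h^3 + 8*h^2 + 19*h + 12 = (h + 1)*(h^2 + 7*h + 12) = (h + 1)*(h + 3)*(h + 4)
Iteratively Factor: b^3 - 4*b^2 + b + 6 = (b + 1)*(b^2 - 5*b + 6) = (b - 3)*(b + 1)*(b - 2)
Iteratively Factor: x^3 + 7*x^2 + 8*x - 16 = (x - 1)*(x^2 + 8*x + 16) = (x - 1)*(x + 4)*(x + 4)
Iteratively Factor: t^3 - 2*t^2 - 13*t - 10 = (t + 1)*(t^2 - 3*t - 10) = (t + 1)*(t + 2)*(t - 5)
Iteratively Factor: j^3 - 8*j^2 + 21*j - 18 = (j - 3)*(j^2 - 5*j + 6) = (j - 3)^2*(j - 2)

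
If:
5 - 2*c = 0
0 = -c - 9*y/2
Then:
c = 5/2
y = -5/9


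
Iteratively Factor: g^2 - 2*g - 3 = (g - 3)*(g + 1)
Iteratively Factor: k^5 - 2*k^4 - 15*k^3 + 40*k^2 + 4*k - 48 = (k + 1)*(k^4 - 3*k^3 - 12*k^2 + 52*k - 48) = (k - 2)*(k + 1)*(k^3 - k^2 - 14*k + 24) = (k - 2)*(k + 1)*(k + 4)*(k^2 - 5*k + 6) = (k - 3)*(k - 2)*(k + 1)*(k + 4)*(k - 2)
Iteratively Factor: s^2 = (s)*(s)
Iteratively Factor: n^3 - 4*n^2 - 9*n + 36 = (n - 4)*(n^2 - 9) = (n - 4)*(n - 3)*(n + 3)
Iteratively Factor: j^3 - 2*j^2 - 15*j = (j - 5)*(j^2 + 3*j) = (j - 5)*(j + 3)*(j)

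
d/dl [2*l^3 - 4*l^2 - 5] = 2*l*(3*l - 4)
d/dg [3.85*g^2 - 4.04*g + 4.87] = 7.7*g - 4.04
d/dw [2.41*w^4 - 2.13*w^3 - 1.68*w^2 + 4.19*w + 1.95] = 9.64*w^3 - 6.39*w^2 - 3.36*w + 4.19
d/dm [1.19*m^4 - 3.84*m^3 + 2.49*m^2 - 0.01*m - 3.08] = 4.76*m^3 - 11.52*m^2 + 4.98*m - 0.01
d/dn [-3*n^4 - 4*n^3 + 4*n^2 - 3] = 4*n*(-3*n^2 - 3*n + 2)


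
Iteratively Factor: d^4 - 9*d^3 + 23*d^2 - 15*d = (d - 1)*(d^3 - 8*d^2 + 15*d) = d*(d - 1)*(d^2 - 8*d + 15) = d*(d - 3)*(d - 1)*(d - 5)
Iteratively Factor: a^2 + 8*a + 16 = (a + 4)*(a + 4)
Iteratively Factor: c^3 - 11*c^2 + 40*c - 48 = (c - 3)*(c^2 - 8*c + 16) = (c - 4)*(c - 3)*(c - 4)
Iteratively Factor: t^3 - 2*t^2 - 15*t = (t + 3)*(t^2 - 5*t) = t*(t + 3)*(t - 5)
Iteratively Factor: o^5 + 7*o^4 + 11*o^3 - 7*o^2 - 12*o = (o + 4)*(o^4 + 3*o^3 - o^2 - 3*o) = o*(o + 4)*(o^3 + 3*o^2 - o - 3) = o*(o + 3)*(o + 4)*(o^2 - 1) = o*(o + 1)*(o + 3)*(o + 4)*(o - 1)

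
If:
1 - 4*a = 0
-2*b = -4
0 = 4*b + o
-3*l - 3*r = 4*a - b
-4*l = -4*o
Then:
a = 1/4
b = 2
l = -8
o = -8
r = 25/3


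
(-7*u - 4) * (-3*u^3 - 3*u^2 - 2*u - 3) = 21*u^4 + 33*u^3 + 26*u^2 + 29*u + 12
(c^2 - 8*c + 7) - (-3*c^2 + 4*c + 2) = 4*c^2 - 12*c + 5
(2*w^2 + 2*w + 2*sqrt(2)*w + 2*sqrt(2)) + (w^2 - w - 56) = 3*w^2 + w + 2*sqrt(2)*w - 56 + 2*sqrt(2)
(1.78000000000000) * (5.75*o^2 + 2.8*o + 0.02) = 10.235*o^2 + 4.984*o + 0.0356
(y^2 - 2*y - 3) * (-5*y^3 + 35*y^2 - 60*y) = -5*y^5 + 45*y^4 - 115*y^3 + 15*y^2 + 180*y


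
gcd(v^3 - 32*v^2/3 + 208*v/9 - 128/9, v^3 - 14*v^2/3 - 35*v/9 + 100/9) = v - 4/3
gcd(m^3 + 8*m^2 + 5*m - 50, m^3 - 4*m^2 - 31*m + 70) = m^2 + 3*m - 10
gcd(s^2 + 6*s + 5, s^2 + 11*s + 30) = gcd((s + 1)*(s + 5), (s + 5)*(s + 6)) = s + 5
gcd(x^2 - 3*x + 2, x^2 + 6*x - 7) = x - 1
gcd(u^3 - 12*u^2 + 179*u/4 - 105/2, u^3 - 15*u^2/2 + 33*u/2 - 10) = u - 5/2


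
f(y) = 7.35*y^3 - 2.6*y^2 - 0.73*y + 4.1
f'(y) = 22.05*y^2 - 5.2*y - 0.73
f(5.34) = 1045.27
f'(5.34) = 600.27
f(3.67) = 329.72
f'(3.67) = 277.18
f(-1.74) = -41.22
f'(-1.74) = 75.08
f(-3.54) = -351.96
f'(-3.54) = 294.00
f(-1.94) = -57.93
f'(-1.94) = 92.35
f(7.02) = 2413.57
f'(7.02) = 1049.40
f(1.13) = 10.56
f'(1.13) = 21.55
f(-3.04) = -224.20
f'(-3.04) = 218.86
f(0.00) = 4.10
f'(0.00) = -0.73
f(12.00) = 12321.74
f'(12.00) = 3112.07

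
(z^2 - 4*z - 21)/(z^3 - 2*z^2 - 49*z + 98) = (z + 3)/(z^2 + 5*z - 14)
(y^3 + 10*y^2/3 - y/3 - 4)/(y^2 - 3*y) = (3*y^3 + 10*y^2 - y - 12)/(3*y*(y - 3))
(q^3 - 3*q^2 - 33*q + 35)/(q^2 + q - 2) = (q^2 - 2*q - 35)/(q + 2)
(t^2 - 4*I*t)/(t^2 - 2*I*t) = (t - 4*I)/(t - 2*I)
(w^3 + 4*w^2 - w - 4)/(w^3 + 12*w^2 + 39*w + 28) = (w - 1)/(w + 7)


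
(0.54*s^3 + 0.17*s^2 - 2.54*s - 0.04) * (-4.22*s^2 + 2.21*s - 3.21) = -2.2788*s^5 + 0.476*s^4 + 9.3611*s^3 - 5.9903*s^2 + 8.065*s + 0.1284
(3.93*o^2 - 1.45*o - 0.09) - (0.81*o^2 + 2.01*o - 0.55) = 3.12*o^2 - 3.46*o + 0.46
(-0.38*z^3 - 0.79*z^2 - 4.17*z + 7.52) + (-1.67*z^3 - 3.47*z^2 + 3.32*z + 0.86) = -2.05*z^3 - 4.26*z^2 - 0.85*z + 8.38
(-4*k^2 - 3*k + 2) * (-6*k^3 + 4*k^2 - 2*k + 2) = 24*k^5 + 2*k^4 - 16*k^3 + 6*k^2 - 10*k + 4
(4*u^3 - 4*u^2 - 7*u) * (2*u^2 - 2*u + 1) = 8*u^5 - 16*u^4 - 2*u^3 + 10*u^2 - 7*u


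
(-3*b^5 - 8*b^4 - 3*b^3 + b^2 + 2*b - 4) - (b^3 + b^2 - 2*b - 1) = -3*b^5 - 8*b^4 - 4*b^3 + 4*b - 3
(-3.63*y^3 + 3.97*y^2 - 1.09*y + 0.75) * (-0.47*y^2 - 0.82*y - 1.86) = 1.7061*y^5 + 1.1107*y^4 + 4.0087*y^3 - 6.8429*y^2 + 1.4124*y - 1.395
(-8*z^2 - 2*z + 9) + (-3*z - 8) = -8*z^2 - 5*z + 1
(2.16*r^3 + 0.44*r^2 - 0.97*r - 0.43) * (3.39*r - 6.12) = 7.3224*r^4 - 11.7276*r^3 - 5.9811*r^2 + 4.4787*r + 2.6316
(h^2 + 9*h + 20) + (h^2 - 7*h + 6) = 2*h^2 + 2*h + 26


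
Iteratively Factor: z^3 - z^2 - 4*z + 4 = (z - 1)*(z^2 - 4) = (z - 1)*(z + 2)*(z - 2)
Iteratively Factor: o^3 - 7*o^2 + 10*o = (o)*(o^2 - 7*o + 10) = o*(o - 2)*(o - 5)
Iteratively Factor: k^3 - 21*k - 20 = (k + 1)*(k^2 - k - 20) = (k + 1)*(k + 4)*(k - 5)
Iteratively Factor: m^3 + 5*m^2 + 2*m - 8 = (m + 2)*(m^2 + 3*m - 4) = (m - 1)*(m + 2)*(m + 4)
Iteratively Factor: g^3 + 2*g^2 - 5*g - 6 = (g + 1)*(g^2 + g - 6) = (g + 1)*(g + 3)*(g - 2)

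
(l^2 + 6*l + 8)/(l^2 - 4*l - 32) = (l + 2)/(l - 8)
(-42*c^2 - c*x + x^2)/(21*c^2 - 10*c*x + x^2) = (6*c + x)/(-3*c + x)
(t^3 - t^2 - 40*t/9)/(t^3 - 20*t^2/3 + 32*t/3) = (t + 5/3)/(t - 4)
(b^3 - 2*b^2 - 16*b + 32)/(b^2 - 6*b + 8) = b + 4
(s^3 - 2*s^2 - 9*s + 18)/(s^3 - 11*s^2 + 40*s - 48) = (s^2 + s - 6)/(s^2 - 8*s + 16)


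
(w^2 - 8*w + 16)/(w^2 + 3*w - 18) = (w^2 - 8*w + 16)/(w^2 + 3*w - 18)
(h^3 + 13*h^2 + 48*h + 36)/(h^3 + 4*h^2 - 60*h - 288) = (h + 1)/(h - 8)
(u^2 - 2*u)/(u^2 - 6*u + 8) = u/(u - 4)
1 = 1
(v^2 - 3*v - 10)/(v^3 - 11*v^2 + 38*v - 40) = (v + 2)/(v^2 - 6*v + 8)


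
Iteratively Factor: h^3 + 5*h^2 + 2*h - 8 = (h + 2)*(h^2 + 3*h - 4) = (h + 2)*(h + 4)*(h - 1)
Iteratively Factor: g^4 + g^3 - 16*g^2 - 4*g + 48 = (g - 3)*(g^3 + 4*g^2 - 4*g - 16) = (g - 3)*(g + 4)*(g^2 - 4) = (g - 3)*(g + 2)*(g + 4)*(g - 2)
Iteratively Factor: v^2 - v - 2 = (v + 1)*(v - 2)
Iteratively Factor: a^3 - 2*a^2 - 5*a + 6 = (a - 3)*(a^2 + a - 2) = (a - 3)*(a + 2)*(a - 1)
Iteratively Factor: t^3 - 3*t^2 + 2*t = (t - 1)*(t^2 - 2*t) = (t - 2)*(t - 1)*(t)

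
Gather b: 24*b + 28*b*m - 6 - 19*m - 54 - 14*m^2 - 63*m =b*(28*m + 24) - 14*m^2 - 82*m - 60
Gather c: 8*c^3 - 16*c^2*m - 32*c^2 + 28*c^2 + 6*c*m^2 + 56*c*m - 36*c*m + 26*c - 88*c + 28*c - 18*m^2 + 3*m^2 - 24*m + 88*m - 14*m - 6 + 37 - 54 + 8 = 8*c^3 + c^2*(-16*m - 4) + c*(6*m^2 + 20*m - 34) - 15*m^2 + 50*m - 15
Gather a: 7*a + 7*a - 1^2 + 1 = 14*a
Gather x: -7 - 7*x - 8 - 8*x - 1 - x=-16*x - 16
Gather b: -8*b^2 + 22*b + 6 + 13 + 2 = -8*b^2 + 22*b + 21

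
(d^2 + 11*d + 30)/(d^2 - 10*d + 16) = (d^2 + 11*d + 30)/(d^2 - 10*d + 16)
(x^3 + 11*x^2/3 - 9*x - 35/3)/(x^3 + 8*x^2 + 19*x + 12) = (3*x^2 + 8*x - 35)/(3*(x^2 + 7*x + 12))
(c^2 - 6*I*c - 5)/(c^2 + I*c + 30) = (c - I)/(c + 6*I)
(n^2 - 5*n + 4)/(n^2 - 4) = (n^2 - 5*n + 4)/(n^2 - 4)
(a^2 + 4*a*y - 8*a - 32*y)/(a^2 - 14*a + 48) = (a + 4*y)/(a - 6)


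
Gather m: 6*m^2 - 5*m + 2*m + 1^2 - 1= 6*m^2 - 3*m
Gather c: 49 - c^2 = 49 - c^2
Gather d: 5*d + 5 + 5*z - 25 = 5*d + 5*z - 20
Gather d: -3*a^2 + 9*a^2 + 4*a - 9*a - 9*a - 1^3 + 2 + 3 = 6*a^2 - 14*a + 4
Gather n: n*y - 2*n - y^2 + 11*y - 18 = n*(y - 2) - y^2 + 11*y - 18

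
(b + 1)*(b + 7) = b^2 + 8*b + 7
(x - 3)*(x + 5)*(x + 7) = x^3 + 9*x^2 - x - 105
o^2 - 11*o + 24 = (o - 8)*(o - 3)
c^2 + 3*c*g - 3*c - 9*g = (c - 3)*(c + 3*g)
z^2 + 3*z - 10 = (z - 2)*(z + 5)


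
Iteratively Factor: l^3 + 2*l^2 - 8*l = (l + 4)*(l^2 - 2*l) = (l - 2)*(l + 4)*(l)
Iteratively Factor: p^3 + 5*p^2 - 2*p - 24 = (p + 3)*(p^2 + 2*p - 8) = (p - 2)*(p + 3)*(p + 4)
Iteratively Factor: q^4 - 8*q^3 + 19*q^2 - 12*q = (q - 1)*(q^3 - 7*q^2 + 12*q) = (q - 4)*(q - 1)*(q^2 - 3*q) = (q - 4)*(q - 3)*(q - 1)*(q)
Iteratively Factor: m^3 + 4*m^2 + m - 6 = (m + 2)*(m^2 + 2*m - 3) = (m - 1)*(m + 2)*(m + 3)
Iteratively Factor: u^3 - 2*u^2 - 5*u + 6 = (u - 1)*(u^2 - u - 6) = (u - 1)*(u + 2)*(u - 3)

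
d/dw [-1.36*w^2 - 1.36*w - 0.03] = -2.72*w - 1.36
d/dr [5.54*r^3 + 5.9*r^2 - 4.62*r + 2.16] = 16.62*r^2 + 11.8*r - 4.62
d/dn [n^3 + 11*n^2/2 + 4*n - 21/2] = 3*n^2 + 11*n + 4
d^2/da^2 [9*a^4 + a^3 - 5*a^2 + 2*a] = 108*a^2 + 6*a - 10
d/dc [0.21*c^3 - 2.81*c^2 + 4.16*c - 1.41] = 0.63*c^2 - 5.62*c + 4.16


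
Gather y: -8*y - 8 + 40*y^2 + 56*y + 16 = 40*y^2 + 48*y + 8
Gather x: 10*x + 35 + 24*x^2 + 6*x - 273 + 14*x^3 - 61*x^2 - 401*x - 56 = 14*x^3 - 37*x^2 - 385*x - 294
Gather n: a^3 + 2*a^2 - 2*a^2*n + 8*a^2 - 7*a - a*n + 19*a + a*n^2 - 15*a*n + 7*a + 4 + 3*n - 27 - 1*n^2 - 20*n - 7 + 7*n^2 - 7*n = a^3 + 10*a^2 + 19*a + n^2*(a + 6) + n*(-2*a^2 - 16*a - 24) - 30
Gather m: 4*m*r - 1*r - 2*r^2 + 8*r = 4*m*r - 2*r^2 + 7*r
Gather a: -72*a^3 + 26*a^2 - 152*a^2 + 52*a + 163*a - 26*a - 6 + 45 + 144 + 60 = -72*a^3 - 126*a^2 + 189*a + 243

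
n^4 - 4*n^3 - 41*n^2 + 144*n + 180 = (n - 6)*(n - 5)*(n + 1)*(n + 6)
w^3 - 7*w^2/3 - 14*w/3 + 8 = (w - 3)*(w - 4/3)*(w + 2)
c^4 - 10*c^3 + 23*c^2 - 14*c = c*(c - 7)*(c - 2)*(c - 1)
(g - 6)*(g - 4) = g^2 - 10*g + 24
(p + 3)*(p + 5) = p^2 + 8*p + 15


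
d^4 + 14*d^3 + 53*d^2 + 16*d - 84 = (d - 1)*(d + 2)*(d + 6)*(d + 7)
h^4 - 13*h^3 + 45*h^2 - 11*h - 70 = (h - 7)*(h - 5)*(h - 2)*(h + 1)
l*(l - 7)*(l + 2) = l^3 - 5*l^2 - 14*l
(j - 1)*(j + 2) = j^2 + j - 2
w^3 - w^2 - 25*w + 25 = (w - 5)*(w - 1)*(w + 5)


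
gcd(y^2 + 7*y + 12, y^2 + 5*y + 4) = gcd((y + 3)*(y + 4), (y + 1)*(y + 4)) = y + 4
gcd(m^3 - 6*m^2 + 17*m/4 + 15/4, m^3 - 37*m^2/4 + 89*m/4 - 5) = m - 5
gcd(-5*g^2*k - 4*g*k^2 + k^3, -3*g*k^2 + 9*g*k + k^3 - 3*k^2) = k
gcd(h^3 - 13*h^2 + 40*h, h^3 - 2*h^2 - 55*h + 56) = h - 8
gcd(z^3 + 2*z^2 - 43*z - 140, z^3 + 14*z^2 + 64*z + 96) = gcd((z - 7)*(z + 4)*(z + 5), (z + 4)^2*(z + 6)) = z + 4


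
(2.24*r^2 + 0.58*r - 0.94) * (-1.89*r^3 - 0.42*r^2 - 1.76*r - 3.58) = -4.2336*r^5 - 2.037*r^4 - 2.4094*r^3 - 8.6452*r^2 - 0.422*r + 3.3652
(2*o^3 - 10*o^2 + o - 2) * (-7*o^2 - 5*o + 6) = -14*o^5 + 60*o^4 + 55*o^3 - 51*o^2 + 16*o - 12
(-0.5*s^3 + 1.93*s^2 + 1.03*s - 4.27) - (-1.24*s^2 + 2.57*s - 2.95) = -0.5*s^3 + 3.17*s^2 - 1.54*s - 1.32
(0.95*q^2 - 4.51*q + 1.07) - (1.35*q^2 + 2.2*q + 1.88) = -0.4*q^2 - 6.71*q - 0.81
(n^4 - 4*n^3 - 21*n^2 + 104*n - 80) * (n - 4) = n^5 - 8*n^4 - 5*n^3 + 188*n^2 - 496*n + 320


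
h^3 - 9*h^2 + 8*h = h*(h - 8)*(h - 1)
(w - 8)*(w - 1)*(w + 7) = w^3 - 2*w^2 - 55*w + 56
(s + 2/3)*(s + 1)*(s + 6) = s^3 + 23*s^2/3 + 32*s/3 + 4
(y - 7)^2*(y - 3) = y^3 - 17*y^2 + 91*y - 147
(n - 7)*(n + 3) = n^2 - 4*n - 21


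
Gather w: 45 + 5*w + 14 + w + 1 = 6*w + 60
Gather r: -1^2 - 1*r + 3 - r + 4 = 6 - 2*r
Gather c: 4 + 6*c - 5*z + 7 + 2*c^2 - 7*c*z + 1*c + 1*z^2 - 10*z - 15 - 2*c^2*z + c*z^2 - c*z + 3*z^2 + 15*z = c^2*(2 - 2*z) + c*(z^2 - 8*z + 7) + 4*z^2 - 4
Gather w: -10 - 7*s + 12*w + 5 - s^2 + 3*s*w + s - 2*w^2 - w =-s^2 - 6*s - 2*w^2 + w*(3*s + 11) - 5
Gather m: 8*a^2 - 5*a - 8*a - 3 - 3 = 8*a^2 - 13*a - 6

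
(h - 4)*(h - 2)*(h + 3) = h^3 - 3*h^2 - 10*h + 24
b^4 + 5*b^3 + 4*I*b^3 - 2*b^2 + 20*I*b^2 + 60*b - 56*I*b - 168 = (b - 2)*(b + 7)*(b - 2*I)*(b + 6*I)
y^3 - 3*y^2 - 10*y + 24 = (y - 4)*(y - 2)*(y + 3)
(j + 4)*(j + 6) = j^2 + 10*j + 24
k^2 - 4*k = k*(k - 4)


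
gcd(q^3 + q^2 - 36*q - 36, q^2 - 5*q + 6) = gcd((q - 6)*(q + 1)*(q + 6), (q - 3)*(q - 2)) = 1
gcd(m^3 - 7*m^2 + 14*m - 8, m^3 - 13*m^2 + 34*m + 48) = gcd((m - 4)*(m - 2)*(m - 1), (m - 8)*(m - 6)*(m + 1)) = 1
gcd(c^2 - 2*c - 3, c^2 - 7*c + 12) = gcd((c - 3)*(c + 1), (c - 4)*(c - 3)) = c - 3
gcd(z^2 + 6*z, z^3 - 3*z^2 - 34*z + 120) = z + 6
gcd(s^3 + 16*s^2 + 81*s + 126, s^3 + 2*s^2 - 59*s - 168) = s^2 + 10*s + 21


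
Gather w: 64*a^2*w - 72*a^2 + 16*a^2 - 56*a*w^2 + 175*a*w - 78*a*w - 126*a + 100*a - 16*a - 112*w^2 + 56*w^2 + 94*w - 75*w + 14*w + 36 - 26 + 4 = -56*a^2 - 42*a + w^2*(-56*a - 56) + w*(64*a^2 + 97*a + 33) + 14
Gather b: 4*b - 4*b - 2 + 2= 0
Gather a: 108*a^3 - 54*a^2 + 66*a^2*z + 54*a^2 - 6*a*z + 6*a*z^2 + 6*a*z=108*a^3 + 66*a^2*z + 6*a*z^2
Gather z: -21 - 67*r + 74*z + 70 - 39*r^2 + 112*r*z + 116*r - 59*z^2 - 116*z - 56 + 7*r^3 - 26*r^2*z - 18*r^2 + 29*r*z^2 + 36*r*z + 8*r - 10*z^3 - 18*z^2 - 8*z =7*r^3 - 57*r^2 + 57*r - 10*z^3 + z^2*(29*r - 77) + z*(-26*r^2 + 148*r - 50) - 7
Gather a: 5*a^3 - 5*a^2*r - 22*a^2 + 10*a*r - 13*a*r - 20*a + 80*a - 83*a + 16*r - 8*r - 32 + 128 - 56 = 5*a^3 + a^2*(-5*r - 22) + a*(-3*r - 23) + 8*r + 40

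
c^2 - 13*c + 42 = (c - 7)*(c - 6)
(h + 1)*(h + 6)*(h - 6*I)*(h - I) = h^4 + 7*h^3 - 7*I*h^3 - 49*I*h^2 - 42*h - 42*I*h - 36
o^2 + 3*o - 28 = (o - 4)*(o + 7)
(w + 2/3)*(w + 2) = w^2 + 8*w/3 + 4/3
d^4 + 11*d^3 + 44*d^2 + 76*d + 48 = (d + 2)^2*(d + 3)*(d + 4)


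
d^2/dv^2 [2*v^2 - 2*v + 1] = 4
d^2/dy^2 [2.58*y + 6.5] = 0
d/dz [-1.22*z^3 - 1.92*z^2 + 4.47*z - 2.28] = -3.66*z^2 - 3.84*z + 4.47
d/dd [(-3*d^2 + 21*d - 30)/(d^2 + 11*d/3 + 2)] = 72*(-4*d^2 + 6*d + 19)/(9*d^4 + 66*d^3 + 157*d^2 + 132*d + 36)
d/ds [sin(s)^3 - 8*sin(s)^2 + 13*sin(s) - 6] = (3*sin(s)^2 - 16*sin(s) + 13)*cos(s)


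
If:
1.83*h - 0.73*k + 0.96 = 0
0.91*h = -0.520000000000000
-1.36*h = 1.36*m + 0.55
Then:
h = -0.57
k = -0.12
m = 0.17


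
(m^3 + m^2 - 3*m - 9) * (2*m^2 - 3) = 2*m^5 + 2*m^4 - 9*m^3 - 21*m^2 + 9*m + 27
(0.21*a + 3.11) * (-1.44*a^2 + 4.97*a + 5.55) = -0.3024*a^3 - 3.4347*a^2 + 16.6222*a + 17.2605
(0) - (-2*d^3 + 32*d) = 2*d^3 - 32*d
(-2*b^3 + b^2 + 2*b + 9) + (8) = -2*b^3 + b^2 + 2*b + 17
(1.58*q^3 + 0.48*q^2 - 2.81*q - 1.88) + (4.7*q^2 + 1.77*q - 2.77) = 1.58*q^3 + 5.18*q^2 - 1.04*q - 4.65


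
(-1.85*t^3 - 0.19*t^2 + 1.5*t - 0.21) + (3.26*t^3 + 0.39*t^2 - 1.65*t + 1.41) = 1.41*t^3 + 0.2*t^2 - 0.15*t + 1.2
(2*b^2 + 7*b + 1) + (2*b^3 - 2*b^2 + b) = 2*b^3 + 8*b + 1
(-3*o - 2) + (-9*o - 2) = -12*o - 4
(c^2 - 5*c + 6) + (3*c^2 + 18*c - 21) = 4*c^2 + 13*c - 15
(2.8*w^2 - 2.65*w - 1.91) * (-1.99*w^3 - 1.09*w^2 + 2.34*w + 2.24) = -5.572*w^5 + 2.2215*w^4 + 13.2414*w^3 + 2.1529*w^2 - 10.4054*w - 4.2784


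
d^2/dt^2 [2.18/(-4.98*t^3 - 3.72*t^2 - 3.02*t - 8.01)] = ((65.1384*t + 16.2192)*(4.98*t^3 + 3.72*t^2 + 3.02*t + 8.01) - 2.18*(14.94*t^2 + 7.44*t + 3.02)*(29.88*t^2 + 14.88*t + 6.04))/(4.98*t^3 + 3.72*t^2 + 3.02*t + 8.01)^3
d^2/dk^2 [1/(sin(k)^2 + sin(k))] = (-4 + 1/sin(k) + 4/sin(k)^2 + 2/sin(k)^3)/(sin(k) + 1)^2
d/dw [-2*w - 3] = -2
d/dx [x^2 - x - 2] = 2*x - 1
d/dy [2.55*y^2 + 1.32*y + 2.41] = 5.1*y + 1.32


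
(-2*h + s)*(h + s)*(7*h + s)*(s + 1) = -14*h^3*s - 14*h^3 - 9*h^2*s^2 - 9*h^2*s + 6*h*s^3 + 6*h*s^2 + s^4 + s^3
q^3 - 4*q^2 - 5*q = q*(q - 5)*(q + 1)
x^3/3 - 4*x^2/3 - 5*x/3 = x*(x/3 + 1/3)*(x - 5)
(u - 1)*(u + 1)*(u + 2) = u^3 + 2*u^2 - u - 2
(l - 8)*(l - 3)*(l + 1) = l^3 - 10*l^2 + 13*l + 24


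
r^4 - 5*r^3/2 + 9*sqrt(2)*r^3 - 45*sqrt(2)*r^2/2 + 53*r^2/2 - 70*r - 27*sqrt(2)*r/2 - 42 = (r - 3)*(r + 1/2)*(r + 2*sqrt(2))*(r + 7*sqrt(2))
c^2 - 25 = (c - 5)*(c + 5)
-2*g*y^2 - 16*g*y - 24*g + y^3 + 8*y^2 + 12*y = (-2*g + y)*(y + 2)*(y + 6)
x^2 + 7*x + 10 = (x + 2)*(x + 5)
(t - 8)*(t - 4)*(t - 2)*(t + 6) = t^4 - 8*t^3 - 28*t^2 + 272*t - 384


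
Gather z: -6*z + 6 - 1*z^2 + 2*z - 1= -z^2 - 4*z + 5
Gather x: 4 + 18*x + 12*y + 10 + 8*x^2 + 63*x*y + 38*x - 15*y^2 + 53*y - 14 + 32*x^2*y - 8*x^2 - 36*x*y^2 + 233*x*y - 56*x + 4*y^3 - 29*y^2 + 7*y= 32*x^2*y + x*(-36*y^2 + 296*y) + 4*y^3 - 44*y^2 + 72*y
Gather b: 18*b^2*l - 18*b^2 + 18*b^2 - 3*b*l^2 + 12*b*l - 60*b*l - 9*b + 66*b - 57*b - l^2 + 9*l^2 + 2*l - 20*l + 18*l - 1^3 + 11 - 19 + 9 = 18*b^2*l + b*(-3*l^2 - 48*l) + 8*l^2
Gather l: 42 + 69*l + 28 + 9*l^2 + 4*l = 9*l^2 + 73*l + 70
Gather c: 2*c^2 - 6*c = 2*c^2 - 6*c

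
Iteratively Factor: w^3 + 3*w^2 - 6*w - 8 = (w - 2)*(w^2 + 5*w + 4) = (w - 2)*(w + 4)*(w + 1)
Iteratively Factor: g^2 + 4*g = (g)*(g + 4)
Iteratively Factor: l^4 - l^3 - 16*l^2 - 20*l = (l + 2)*(l^3 - 3*l^2 - 10*l) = l*(l + 2)*(l^2 - 3*l - 10) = l*(l - 5)*(l + 2)*(l + 2)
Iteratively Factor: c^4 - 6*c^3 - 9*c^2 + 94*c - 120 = (c + 4)*(c^3 - 10*c^2 + 31*c - 30) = (c - 5)*(c + 4)*(c^2 - 5*c + 6) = (c - 5)*(c - 3)*(c + 4)*(c - 2)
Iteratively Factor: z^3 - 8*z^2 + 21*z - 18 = (z - 2)*(z^2 - 6*z + 9) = (z - 3)*(z - 2)*(z - 3)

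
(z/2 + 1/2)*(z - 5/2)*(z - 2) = z^3/2 - 7*z^2/4 + z/4 + 5/2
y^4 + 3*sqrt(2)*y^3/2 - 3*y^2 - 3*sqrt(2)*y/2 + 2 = (y - 1)*(y + 1)*(y - sqrt(2)/2)*(y + 2*sqrt(2))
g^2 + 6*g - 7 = (g - 1)*(g + 7)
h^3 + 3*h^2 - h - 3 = (h - 1)*(h + 1)*(h + 3)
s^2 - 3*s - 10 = (s - 5)*(s + 2)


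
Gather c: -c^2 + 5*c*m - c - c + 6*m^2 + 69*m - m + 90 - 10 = -c^2 + c*(5*m - 2) + 6*m^2 + 68*m + 80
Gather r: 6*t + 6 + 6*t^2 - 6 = 6*t^2 + 6*t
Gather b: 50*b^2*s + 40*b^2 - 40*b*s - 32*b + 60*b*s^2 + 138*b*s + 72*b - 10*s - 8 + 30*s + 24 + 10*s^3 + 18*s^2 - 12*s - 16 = b^2*(50*s + 40) + b*(60*s^2 + 98*s + 40) + 10*s^3 + 18*s^2 + 8*s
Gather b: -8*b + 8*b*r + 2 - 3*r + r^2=b*(8*r - 8) + r^2 - 3*r + 2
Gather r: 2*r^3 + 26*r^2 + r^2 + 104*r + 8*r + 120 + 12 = 2*r^3 + 27*r^2 + 112*r + 132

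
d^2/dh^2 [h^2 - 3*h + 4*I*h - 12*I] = 2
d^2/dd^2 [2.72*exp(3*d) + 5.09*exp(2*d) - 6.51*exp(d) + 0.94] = (24.48*exp(2*d) + 20.36*exp(d) - 6.51)*exp(d)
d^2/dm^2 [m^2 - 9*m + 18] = 2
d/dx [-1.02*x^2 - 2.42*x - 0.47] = -2.04*x - 2.42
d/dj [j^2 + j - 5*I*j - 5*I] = 2*j + 1 - 5*I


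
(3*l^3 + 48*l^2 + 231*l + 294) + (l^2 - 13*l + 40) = 3*l^3 + 49*l^2 + 218*l + 334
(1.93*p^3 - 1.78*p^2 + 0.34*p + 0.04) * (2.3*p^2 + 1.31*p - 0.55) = 4.439*p^5 - 1.5657*p^4 - 2.6113*p^3 + 1.5164*p^2 - 0.1346*p - 0.022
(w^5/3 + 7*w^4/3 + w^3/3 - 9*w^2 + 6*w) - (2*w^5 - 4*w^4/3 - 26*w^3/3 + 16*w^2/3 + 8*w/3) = -5*w^5/3 + 11*w^4/3 + 9*w^3 - 43*w^2/3 + 10*w/3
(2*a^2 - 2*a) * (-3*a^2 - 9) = -6*a^4 + 6*a^3 - 18*a^2 + 18*a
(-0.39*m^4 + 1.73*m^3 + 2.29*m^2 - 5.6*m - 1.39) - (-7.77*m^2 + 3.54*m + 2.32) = -0.39*m^4 + 1.73*m^3 + 10.06*m^2 - 9.14*m - 3.71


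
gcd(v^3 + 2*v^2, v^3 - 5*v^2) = v^2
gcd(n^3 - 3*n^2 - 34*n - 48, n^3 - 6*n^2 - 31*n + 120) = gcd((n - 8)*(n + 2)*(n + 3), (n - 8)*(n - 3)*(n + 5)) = n - 8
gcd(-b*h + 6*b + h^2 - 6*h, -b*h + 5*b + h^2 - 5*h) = b - h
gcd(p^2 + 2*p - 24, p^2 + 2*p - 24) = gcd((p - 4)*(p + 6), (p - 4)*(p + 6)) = p^2 + 2*p - 24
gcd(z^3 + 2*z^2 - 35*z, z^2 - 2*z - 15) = z - 5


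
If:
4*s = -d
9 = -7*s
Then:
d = 36/7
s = -9/7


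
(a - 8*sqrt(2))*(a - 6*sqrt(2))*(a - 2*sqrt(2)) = a^3 - 16*sqrt(2)*a^2 + 152*a - 192*sqrt(2)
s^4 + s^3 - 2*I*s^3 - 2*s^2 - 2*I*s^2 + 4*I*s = s*(s - 1)*(s + 2)*(s - 2*I)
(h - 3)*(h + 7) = h^2 + 4*h - 21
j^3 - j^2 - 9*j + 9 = (j - 3)*(j - 1)*(j + 3)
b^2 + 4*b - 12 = (b - 2)*(b + 6)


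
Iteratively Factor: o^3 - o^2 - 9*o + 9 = (o - 3)*(o^2 + 2*o - 3) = (o - 3)*(o + 3)*(o - 1)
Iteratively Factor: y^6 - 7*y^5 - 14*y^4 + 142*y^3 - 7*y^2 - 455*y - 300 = (y - 5)*(y^5 - 2*y^4 - 24*y^3 + 22*y^2 + 103*y + 60) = (y - 5)*(y - 3)*(y^4 + y^3 - 21*y^2 - 41*y - 20) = (y - 5)*(y - 3)*(y + 1)*(y^3 - 21*y - 20) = (y - 5)*(y - 3)*(y + 1)^2*(y^2 - y - 20) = (y - 5)^2*(y - 3)*(y + 1)^2*(y + 4)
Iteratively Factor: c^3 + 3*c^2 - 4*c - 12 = (c + 2)*(c^2 + c - 6) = (c + 2)*(c + 3)*(c - 2)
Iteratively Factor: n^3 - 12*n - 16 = (n + 2)*(n^2 - 2*n - 8) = (n + 2)^2*(n - 4)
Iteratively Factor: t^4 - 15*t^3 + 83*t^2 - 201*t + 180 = (t - 3)*(t^3 - 12*t^2 + 47*t - 60) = (t - 3)^2*(t^2 - 9*t + 20) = (t - 4)*(t - 3)^2*(t - 5)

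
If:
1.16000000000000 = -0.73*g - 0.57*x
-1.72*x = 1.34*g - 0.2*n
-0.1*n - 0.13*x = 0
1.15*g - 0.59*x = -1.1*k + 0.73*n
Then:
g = -3.37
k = 2.78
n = -2.96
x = 2.28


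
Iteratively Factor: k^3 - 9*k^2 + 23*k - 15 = (k - 1)*(k^2 - 8*k + 15) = (k - 3)*(k - 1)*(k - 5)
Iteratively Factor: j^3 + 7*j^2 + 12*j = (j + 4)*(j^2 + 3*j) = (j + 3)*(j + 4)*(j)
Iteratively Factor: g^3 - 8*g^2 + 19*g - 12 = (g - 3)*(g^2 - 5*g + 4) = (g - 3)*(g - 1)*(g - 4)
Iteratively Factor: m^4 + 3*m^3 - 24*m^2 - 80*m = (m)*(m^3 + 3*m^2 - 24*m - 80) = m*(m - 5)*(m^2 + 8*m + 16) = m*(m - 5)*(m + 4)*(m + 4)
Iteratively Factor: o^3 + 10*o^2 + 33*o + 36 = (o + 3)*(o^2 + 7*o + 12) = (o + 3)*(o + 4)*(o + 3)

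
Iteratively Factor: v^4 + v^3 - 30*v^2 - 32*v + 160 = (v - 2)*(v^3 + 3*v^2 - 24*v - 80) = (v - 5)*(v - 2)*(v^2 + 8*v + 16) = (v - 5)*(v - 2)*(v + 4)*(v + 4)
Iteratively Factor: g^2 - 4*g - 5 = (g + 1)*(g - 5)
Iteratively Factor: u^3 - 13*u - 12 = (u + 1)*(u^2 - u - 12) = (u + 1)*(u + 3)*(u - 4)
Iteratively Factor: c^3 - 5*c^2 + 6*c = (c)*(c^2 - 5*c + 6) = c*(c - 2)*(c - 3)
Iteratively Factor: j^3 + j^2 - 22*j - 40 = (j - 5)*(j^2 + 6*j + 8) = (j - 5)*(j + 2)*(j + 4)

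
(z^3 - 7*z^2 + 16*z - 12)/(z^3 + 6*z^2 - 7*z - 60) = (z^2 - 4*z + 4)/(z^2 + 9*z + 20)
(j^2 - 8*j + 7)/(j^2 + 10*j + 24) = (j^2 - 8*j + 7)/(j^2 + 10*j + 24)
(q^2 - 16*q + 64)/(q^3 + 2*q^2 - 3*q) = (q^2 - 16*q + 64)/(q*(q^2 + 2*q - 3))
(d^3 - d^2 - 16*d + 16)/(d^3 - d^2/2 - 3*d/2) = 2*(-d^3 + d^2 + 16*d - 16)/(d*(-2*d^2 + d + 3))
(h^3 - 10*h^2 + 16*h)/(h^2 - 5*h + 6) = h*(h - 8)/(h - 3)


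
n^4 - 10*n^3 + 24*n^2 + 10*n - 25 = (n - 5)^2*(n - 1)*(n + 1)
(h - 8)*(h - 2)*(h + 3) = h^3 - 7*h^2 - 14*h + 48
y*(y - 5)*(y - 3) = y^3 - 8*y^2 + 15*y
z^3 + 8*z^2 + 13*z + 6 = (z + 1)^2*(z + 6)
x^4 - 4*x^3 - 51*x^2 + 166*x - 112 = (x - 8)*(x - 2)*(x - 1)*(x + 7)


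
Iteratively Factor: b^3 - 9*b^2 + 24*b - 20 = (b - 2)*(b^2 - 7*b + 10) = (b - 2)^2*(b - 5)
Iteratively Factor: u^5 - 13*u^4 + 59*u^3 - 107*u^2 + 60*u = (u - 5)*(u^4 - 8*u^3 + 19*u^2 - 12*u) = (u - 5)*(u - 3)*(u^3 - 5*u^2 + 4*u) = (u - 5)*(u - 3)*(u - 1)*(u^2 - 4*u) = u*(u - 5)*(u - 3)*(u - 1)*(u - 4)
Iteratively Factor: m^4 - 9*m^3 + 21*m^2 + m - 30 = (m - 5)*(m^3 - 4*m^2 + m + 6) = (m - 5)*(m + 1)*(m^2 - 5*m + 6) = (m - 5)*(m - 3)*(m + 1)*(m - 2)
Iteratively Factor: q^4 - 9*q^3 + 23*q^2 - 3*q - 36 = (q - 3)*(q^3 - 6*q^2 + 5*q + 12) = (q - 4)*(q - 3)*(q^2 - 2*q - 3) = (q - 4)*(q - 3)^2*(q + 1)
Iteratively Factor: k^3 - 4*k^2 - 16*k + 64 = (k - 4)*(k^2 - 16) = (k - 4)*(k + 4)*(k - 4)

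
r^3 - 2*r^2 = r^2*(r - 2)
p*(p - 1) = p^2 - p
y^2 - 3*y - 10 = (y - 5)*(y + 2)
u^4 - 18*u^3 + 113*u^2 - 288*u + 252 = (u - 7)*(u - 6)*(u - 3)*(u - 2)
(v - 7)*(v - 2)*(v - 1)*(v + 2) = v^4 - 8*v^3 + 3*v^2 + 32*v - 28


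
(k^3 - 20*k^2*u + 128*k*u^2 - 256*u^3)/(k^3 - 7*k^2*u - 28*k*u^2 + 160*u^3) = (k - 8*u)/(k + 5*u)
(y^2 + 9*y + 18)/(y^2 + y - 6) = (y + 6)/(y - 2)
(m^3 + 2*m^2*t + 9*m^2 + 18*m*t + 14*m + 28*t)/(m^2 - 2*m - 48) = (m^3 + 2*m^2*t + 9*m^2 + 18*m*t + 14*m + 28*t)/(m^2 - 2*m - 48)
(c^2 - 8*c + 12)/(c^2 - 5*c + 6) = (c - 6)/(c - 3)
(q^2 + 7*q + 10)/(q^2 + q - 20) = (q + 2)/(q - 4)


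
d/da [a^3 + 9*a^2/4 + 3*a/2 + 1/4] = 3*a^2 + 9*a/2 + 3/2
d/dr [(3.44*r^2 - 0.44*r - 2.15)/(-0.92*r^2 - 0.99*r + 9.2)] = (-3.8104*r^2 + 59.34*r - 6.1765)/(0.8464*r^4 + 1.8216*r^3 - 15.9479*r^2 - 18.216*r + 84.64)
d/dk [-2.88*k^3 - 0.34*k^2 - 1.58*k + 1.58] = -8.64*k^2 - 0.68*k - 1.58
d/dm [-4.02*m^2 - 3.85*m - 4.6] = -8.04*m - 3.85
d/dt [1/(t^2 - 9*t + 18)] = (9 - 2*t)/(t^2 - 9*t + 18)^2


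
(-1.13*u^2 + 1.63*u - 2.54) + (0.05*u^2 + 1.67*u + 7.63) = -1.08*u^2 + 3.3*u + 5.09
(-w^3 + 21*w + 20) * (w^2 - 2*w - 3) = -w^5 + 2*w^4 + 24*w^3 - 22*w^2 - 103*w - 60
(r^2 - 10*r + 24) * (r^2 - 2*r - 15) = r^4 - 12*r^3 + 29*r^2 + 102*r - 360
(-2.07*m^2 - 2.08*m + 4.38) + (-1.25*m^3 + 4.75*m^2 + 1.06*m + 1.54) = -1.25*m^3 + 2.68*m^2 - 1.02*m + 5.92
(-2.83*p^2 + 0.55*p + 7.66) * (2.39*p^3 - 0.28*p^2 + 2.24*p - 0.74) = -6.7637*p^5 + 2.1069*p^4 + 11.8142*p^3 + 1.1814*p^2 + 16.7514*p - 5.6684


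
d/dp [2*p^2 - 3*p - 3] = 4*p - 3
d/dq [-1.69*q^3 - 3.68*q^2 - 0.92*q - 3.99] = -5.07*q^2 - 7.36*q - 0.92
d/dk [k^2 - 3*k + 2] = 2*k - 3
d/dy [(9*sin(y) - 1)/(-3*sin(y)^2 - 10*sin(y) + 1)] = (27*sin(y)^2 - 6*sin(y) - 1)*cos(y)/(3*sin(y)^2 + 10*sin(y) - 1)^2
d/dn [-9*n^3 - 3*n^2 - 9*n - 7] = -27*n^2 - 6*n - 9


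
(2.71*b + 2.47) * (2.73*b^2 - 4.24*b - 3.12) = 7.3983*b^3 - 4.7473*b^2 - 18.928*b - 7.7064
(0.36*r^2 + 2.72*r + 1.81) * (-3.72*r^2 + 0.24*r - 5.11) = -1.3392*r^4 - 10.032*r^3 - 7.92*r^2 - 13.4648*r - 9.2491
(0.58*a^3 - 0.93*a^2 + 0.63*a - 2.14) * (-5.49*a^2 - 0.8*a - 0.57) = -3.1842*a^5 + 4.6417*a^4 - 3.0453*a^3 + 11.7747*a^2 + 1.3529*a + 1.2198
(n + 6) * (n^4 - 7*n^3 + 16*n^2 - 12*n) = n^5 - n^4 - 26*n^3 + 84*n^2 - 72*n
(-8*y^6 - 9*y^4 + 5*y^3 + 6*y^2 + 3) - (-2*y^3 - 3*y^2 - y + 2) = -8*y^6 - 9*y^4 + 7*y^3 + 9*y^2 + y + 1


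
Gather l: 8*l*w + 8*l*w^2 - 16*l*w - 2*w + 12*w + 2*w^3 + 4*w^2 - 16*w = l*(8*w^2 - 8*w) + 2*w^3 + 4*w^2 - 6*w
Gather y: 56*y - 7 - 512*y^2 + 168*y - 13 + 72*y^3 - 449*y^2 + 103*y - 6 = 72*y^3 - 961*y^2 + 327*y - 26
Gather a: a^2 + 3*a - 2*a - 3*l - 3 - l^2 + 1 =a^2 + a - l^2 - 3*l - 2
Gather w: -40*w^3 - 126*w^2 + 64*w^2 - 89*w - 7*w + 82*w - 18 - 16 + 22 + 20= -40*w^3 - 62*w^2 - 14*w + 8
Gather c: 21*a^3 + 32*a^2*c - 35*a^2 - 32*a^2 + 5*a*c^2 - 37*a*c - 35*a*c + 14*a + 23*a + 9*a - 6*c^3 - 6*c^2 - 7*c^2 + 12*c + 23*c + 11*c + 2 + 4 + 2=21*a^3 - 67*a^2 + 46*a - 6*c^3 + c^2*(5*a - 13) + c*(32*a^2 - 72*a + 46) + 8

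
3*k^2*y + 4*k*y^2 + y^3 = y*(k + y)*(3*k + y)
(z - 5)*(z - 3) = z^2 - 8*z + 15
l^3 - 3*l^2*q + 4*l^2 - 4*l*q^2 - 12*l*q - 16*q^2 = (l + 4)*(l - 4*q)*(l + q)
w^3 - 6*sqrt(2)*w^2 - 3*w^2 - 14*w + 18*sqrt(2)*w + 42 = (w - 3)*(w - 7*sqrt(2))*(w + sqrt(2))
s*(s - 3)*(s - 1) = s^3 - 4*s^2 + 3*s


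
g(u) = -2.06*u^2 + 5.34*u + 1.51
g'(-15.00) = 67.14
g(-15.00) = -542.09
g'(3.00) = -7.02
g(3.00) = -1.01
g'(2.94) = -6.77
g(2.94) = -0.60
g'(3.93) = -10.85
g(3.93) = -9.32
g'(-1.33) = 10.82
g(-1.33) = -9.24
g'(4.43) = -12.91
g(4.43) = -15.26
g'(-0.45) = 7.19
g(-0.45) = -1.31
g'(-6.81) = 33.40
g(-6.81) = -130.39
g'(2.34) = -4.30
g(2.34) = 2.73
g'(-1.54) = 11.68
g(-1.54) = -11.60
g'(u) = 5.34 - 4.12*u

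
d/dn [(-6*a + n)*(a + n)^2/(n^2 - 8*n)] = (a + n)*(n*(-11*a + 3*n)*(n - 8) + 2*(a + n)*(6*a - n)*(n - 4))/(n^2*(n - 8)^2)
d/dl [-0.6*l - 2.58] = -0.600000000000000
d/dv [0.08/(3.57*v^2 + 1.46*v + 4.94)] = (-0.5712*v - 0.1168)/(3.57*v^2 + 1.46*v + 4.94)^2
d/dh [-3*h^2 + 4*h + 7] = 4 - 6*h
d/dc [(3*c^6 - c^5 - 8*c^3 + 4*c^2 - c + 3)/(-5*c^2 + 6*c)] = (-60*c^7 + 105*c^6 - 24*c^5 + 40*c^4 - 96*c^3 + 19*c^2 + 30*c - 18)/(c^2*(25*c^2 - 60*c + 36))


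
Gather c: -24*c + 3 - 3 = -24*c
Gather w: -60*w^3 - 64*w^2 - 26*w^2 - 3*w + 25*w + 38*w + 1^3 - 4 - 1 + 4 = -60*w^3 - 90*w^2 + 60*w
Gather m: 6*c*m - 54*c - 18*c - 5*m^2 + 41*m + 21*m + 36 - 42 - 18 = -72*c - 5*m^2 + m*(6*c + 62) - 24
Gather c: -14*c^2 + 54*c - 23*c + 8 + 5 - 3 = -14*c^2 + 31*c + 10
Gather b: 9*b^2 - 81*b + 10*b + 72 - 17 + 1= 9*b^2 - 71*b + 56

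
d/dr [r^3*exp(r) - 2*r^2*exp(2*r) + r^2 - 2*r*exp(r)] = r^3*exp(r) - 4*r^2*exp(2*r) + 3*r^2*exp(r) - 4*r*exp(2*r) - 2*r*exp(r) + 2*r - 2*exp(r)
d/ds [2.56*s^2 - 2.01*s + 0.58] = 5.12*s - 2.01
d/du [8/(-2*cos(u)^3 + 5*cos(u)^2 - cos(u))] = 8*(-6*sin(u) - sin(u)/cos(u)^2 + 10*tan(u))/(2*sin(u)^2 + 5*cos(u) - 3)^2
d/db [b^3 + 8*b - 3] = 3*b^2 + 8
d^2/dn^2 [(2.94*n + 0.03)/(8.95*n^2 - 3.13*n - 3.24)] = ((17.8674 - 157.878*n)*(-8.95*n^2 + 3.13*n + 3.24) - (2.94*n + 0.03)*(17.9*n - 3.13)*(35.8*n - 6.26))/(-8.95*n^2 + 3.13*n + 3.24)^3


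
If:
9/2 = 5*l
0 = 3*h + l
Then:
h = -3/10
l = 9/10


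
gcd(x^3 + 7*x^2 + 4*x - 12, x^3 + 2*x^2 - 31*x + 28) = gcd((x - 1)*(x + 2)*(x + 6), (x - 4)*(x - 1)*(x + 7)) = x - 1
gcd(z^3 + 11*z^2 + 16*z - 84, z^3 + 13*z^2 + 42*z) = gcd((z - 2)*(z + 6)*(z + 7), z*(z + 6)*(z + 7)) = z^2 + 13*z + 42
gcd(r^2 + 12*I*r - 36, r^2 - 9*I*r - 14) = 1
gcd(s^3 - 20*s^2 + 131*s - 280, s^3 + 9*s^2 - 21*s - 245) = s - 5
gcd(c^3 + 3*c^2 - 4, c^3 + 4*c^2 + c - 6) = c^2 + c - 2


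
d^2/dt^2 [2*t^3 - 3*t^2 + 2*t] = 12*t - 6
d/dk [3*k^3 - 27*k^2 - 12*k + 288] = 9*k^2 - 54*k - 12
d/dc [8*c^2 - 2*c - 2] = 16*c - 2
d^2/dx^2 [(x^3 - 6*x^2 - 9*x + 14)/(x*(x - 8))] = 14*(x^3 + 6*x^2 - 48*x + 128)/(x^3*(x^3 - 24*x^2 + 192*x - 512))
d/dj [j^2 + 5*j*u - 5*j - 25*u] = 2*j + 5*u - 5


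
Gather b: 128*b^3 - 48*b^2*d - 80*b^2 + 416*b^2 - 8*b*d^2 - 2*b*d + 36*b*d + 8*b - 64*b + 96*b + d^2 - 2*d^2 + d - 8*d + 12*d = 128*b^3 + b^2*(336 - 48*d) + b*(-8*d^2 + 34*d + 40) - d^2 + 5*d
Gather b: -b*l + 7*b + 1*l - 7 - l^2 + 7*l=b*(7 - l) - l^2 + 8*l - 7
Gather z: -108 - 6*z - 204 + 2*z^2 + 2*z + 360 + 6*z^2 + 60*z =8*z^2 + 56*z + 48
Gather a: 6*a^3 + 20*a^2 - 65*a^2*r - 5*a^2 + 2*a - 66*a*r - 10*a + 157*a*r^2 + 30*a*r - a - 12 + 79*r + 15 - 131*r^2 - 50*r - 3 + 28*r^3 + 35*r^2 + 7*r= 6*a^3 + a^2*(15 - 65*r) + a*(157*r^2 - 36*r - 9) + 28*r^3 - 96*r^2 + 36*r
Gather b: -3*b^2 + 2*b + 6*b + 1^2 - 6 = -3*b^2 + 8*b - 5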